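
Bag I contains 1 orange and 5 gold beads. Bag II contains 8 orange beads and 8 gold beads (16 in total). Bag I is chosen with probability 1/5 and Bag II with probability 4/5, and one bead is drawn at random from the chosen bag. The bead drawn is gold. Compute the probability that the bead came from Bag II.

P(gold | Bag I) = 5/6; P(gold | Bag II) = 1/2.
P(gold) = 1/5·5/6 + 4/5·1/2 = 17/30.
By Bayes' rule, P(Bag II | gold) = 2/5 / 17/30 = 12/17 ≈ 0.7059.

12/17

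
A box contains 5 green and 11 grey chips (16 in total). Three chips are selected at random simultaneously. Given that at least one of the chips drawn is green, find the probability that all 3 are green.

P(all 3 green) = C(5,3)/C(16,3) = 1/56; P(at least one green) = 1 − C(11,3)/C(16,3) = 79/112.
Since 'all 3 green' ⊆ 'at least one green', P(all 3 | at least one) = 1/56 / 79/112 = 2/79 ≈ 0.0253.

2/79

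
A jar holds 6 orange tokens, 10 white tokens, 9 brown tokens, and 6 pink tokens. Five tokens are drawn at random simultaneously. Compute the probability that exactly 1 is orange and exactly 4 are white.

Unordered draws without replacement: count favorable combinations over C(31,5).
Favorable = C(6,1) · C(10,4) · C(9,0) · C(6,0) = 1260; total = C(31,5) = 169911.
P = 1260/169911 = 20/2697 ≈ 0.0074.

20/2697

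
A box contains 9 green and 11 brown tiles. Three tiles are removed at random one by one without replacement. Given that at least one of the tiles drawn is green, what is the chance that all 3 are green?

P(all 3 green) = C(9,3)/C(20,3) = 7/95; P(at least one green) = 1 − C(11,3)/C(20,3) = 65/76.
Since 'all 3 green' ⊆ 'at least one green', P(all 3 | at least one) = 7/95 / 65/76 = 28/325 ≈ 0.0862.

28/325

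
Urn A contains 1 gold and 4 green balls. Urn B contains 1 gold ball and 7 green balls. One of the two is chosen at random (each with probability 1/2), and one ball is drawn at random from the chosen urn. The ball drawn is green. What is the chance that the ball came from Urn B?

35/67

P(green | Urn A) = 4/5; P(green | Urn B) = 7/8.
P(green) = 1/2·4/5 + 1/2·7/8 = 67/80.
By Bayes' rule, P(Urn B | green) = 7/16 / 67/80 = 35/67 ≈ 0.5224.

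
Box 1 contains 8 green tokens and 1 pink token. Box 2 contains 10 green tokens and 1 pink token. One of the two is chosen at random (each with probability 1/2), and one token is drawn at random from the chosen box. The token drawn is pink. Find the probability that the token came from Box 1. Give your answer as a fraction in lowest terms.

P(pink | Box 1) = 1/9; P(pink | Box 2) = 1/11.
P(pink) = 1/2·1/9 + 1/2·1/11 = 10/99.
By Bayes' rule, P(Box 1 | pink) = 1/18 / 10/99 = 11/20 ≈ 0.5500.

11/20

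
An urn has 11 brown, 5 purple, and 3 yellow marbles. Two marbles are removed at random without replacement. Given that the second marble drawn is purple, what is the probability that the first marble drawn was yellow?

P(first=yellow and the second marble drawn is purple) = (3/19)·(5/18) = 5/114.
P(the second marble drawn is purple) = Σ over first color = 55/342 + 10/171 + 5/114 = 5/19.
By Bayes, P(first=yellow | the second marble drawn is purple) = 5/114 / 5/19 = 1/6 ≈ 0.1667.

1/6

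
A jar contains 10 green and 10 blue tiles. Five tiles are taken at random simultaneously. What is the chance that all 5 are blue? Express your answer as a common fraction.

21/1292

Unordered draws without replacement: count favorable combinations over C(20,5).
Favorable = C(10,0) · C(10,5) = 252; total = C(20,5) = 15504.
P = 252/15504 = 21/1292 ≈ 0.0163.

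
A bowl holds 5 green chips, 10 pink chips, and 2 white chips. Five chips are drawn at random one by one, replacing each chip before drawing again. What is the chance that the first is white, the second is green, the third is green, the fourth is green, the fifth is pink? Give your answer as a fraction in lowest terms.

2500/1419857

Multiply the conditional probability of each draw in order, with replacement (the composition resets each draw).
P = (2/17) · (5/17) · (5/17) · (5/17) · (10/17) = 2500/1419857 ≈ 0.0018.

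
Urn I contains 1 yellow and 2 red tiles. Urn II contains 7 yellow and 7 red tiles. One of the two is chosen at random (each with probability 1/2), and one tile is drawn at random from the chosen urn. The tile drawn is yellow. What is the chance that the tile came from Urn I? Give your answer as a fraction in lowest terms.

2/5

P(yellow | Urn I) = 1/3; P(yellow | Urn II) = 1/2.
P(yellow) = 1/2·1/3 + 1/2·1/2 = 5/12.
By Bayes' rule, P(Urn I | yellow) = 1/6 / 5/12 = 2/5 ≈ 0.4000.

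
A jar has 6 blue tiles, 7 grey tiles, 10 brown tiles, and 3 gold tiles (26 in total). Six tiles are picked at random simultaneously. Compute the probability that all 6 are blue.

Unordered draws without replacement: count favorable combinations over C(26,6).
Favorable = C(6,6) · C(7,0) · C(10,0) · C(3,0) = 1; total = C(26,6) = 230230.
P = 1/230230 = 1/230230 ≈ 0.0000.

1/230230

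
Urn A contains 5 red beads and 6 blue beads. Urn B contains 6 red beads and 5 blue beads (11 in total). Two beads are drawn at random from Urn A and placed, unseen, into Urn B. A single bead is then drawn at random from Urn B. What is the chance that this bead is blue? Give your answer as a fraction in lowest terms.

Condition on how many of the transferred beads are blue (from Urn A: 6 blue of 11; then Urn B has 13 total).
  0 blue: C(6,0)C(5,2)/C(11,2) = 2/11; then P = 5/13
  1 blue: C(6,1)C(5,1)/C(11,2) = 6/11; then P = 6/13
  2 blue: C(6,2)C(5,0)/C(11,2) = 3/11; then P = 7/13
P(blue from Urn B) = 67/143 ≈ 0.4685.

67/143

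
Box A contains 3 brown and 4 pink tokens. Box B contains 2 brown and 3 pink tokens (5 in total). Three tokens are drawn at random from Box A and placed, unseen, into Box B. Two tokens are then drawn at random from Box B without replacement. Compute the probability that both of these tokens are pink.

Condition on how many of the transferred tokens are pink (from Box A: 4 pink of 7; then Box B has 8 total).
  0 pink: C(4,0)C(3,3)/C(7,3) = 1/35; then P = C(3,2)/C(8,2) = 3/28
  1 pink: C(4,1)C(3,2)/C(7,3) = 12/35; then P = C(4,2)/C(8,2) = 3/14
  2 pink: C(4,2)C(3,1)/C(7,3) = 18/35; then P = C(5,2)/C(8,2) = 5/14
  3 pink: C(4,3)C(3,0)/C(7,3) = 4/35; then P = C(6,2)/C(8,2) = 15/28
P(both pink) = 9/28 ≈ 0.3214.

9/28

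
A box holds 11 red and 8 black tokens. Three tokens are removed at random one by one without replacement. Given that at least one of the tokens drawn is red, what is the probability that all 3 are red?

P(all 3 red) = C(11,3)/C(19,3) = 55/323; P(at least one red) = 1 − C(8,3)/C(19,3) = 913/969.
Since 'all 3 red' ⊆ 'at least one red', P(all 3 | at least one) = 55/323 / 913/969 = 15/83 ≈ 0.1807.

15/83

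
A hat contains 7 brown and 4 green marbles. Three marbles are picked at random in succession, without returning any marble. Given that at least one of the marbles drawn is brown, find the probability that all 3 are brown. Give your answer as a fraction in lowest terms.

5/23

P(all 3 brown) = C(7,3)/C(11,3) = 7/33; P(at least one brown) = 1 − C(4,3)/C(11,3) = 161/165.
Since 'all 3 brown' ⊆ 'at least one brown', P(all 3 | at least one) = 7/33 / 161/165 = 5/23 ≈ 0.2174.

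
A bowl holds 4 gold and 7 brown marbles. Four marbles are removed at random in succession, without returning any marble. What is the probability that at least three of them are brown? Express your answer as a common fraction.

35/66

Sum the hypergeometric tail for j = 3,…,4 brown marbles.
Favorable = C(7,3)·C(4,1) + C(7,4)·C(4,0) = 175; total = C(11,4) = 330.
P = 175/330 = 35/66 ≈ 0.5303.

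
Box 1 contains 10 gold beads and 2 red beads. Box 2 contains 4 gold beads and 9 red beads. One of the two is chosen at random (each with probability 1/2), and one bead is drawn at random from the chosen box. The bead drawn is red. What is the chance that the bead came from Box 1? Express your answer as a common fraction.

13/67

P(red | Box 1) = 1/6; P(red | Box 2) = 9/13.
P(red) = 1/2·1/6 + 1/2·9/13 = 67/156.
By Bayes' rule, P(Box 1 | red) = 1/12 / 67/156 = 13/67 ≈ 0.1940.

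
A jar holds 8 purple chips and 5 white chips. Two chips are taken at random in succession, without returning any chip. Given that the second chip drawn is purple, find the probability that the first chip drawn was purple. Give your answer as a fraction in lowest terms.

7/12

P(first=purple and the second chip drawn is purple) = (8/13)·(7/12) = 14/39.
P(the second chip drawn is purple) = Σ over first color = 14/39 + 10/39 = 8/13.
By Bayes, P(first=purple | the second chip drawn is purple) = 14/39 / 8/13 = 7/12 ≈ 0.5833.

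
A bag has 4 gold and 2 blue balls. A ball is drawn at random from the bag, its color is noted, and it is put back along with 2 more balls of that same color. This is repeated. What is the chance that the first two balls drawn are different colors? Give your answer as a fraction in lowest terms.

1/3

Either blue then gold, or gold then blue; after the first draw the total is 8.
P = (2/6)·(4/8) + (4/6)·(2/8) = 1/3 ≈ 0.3333.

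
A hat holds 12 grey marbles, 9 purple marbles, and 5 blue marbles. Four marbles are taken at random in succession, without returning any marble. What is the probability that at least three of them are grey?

11/46

Sum the hypergeometric tail for j = 3,…,4 grey marbles.
Favorable = C(12,3)·C(14,1) + C(12,4)·C(14,0) = 3575; total = C(26,4) = 14950.
P = 3575/14950 = 11/46 ≈ 0.2391.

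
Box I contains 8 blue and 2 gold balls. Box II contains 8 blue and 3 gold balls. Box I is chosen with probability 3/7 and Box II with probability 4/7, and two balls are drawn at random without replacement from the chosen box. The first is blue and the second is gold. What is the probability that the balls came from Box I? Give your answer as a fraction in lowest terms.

11/29

P(E | Box I) = 8/45; P(E | Box II) = 12/55.
P(E) = 3/7·8/45 + 4/7·12/55 = 232/1155.
By Bayes' rule, P(Box I | E) = 8/105 / 232/1155 = 11/29 ≈ 0.3793.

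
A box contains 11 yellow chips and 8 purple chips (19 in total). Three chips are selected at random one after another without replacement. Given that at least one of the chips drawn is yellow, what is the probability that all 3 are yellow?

P(all 3 yellow) = C(11,3)/C(19,3) = 55/323; P(at least one yellow) = 1 − C(8,3)/C(19,3) = 913/969.
Since 'all 3 yellow' ⊆ 'at least one yellow', P(all 3 | at least one) = 55/323 / 913/969 = 15/83 ≈ 0.1807.

15/83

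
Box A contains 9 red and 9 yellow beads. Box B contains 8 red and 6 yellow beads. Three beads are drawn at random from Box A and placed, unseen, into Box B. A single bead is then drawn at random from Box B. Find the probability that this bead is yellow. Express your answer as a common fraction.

Condition on how many of the transferred beads are yellow (from Box A: 9 yellow of 18; then Box B has 17 total).
  0 yellow: C(9,0)C(9,3)/C(18,3) = 7/68; then P = 6/17
  1 yellow: C(9,1)C(9,2)/C(18,3) = 27/68; then P = 7/17
  2 yellow: C(9,2)C(9,1)/C(18,3) = 27/68; then P = 8/17
  3 yellow: C(9,3)C(9,0)/C(18,3) = 7/68; then P = 9/17
P(yellow from Box B) = 15/34 ≈ 0.4412.

15/34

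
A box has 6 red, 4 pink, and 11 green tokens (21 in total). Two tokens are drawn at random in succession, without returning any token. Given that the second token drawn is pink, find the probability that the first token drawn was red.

3/10

P(first=red and the second token drawn is pink) = (6/21)·(4/20) = 2/35.
P(the second token drawn is pink) = Σ over first color = 2/35 + 1/35 + 11/105 = 4/21.
By Bayes, P(first=red | the second token drawn is pink) = 2/35 / 4/21 = 3/10 ≈ 0.3000.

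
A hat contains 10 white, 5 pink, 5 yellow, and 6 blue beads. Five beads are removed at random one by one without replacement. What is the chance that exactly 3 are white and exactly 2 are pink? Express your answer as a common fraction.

Unordered draws without replacement: count favorable combinations over C(26,5).
Favorable = C(10,3) · C(5,2) · C(5,0) · C(6,0) = 1200; total = C(26,5) = 65780.
P = 1200/65780 = 60/3289 ≈ 0.0182.

60/3289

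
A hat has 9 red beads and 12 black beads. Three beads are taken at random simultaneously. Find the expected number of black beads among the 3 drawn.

12/7

By linearity of expectation, E[X] = Σ P(draw i is black); by symmetry each draw (even without replacement) has P(black) = 12/21.
E[X] = 3 · 12/21 = 12/7 ≈ 1.7143.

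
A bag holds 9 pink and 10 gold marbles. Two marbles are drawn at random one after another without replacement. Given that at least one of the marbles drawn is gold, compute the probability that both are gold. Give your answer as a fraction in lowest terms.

P(both gold) = C(10,2)/C(19,2) = 5/19; P(at least one gold) = 1 − C(9,2)/C(19,2) = 15/19.
Since 'both gold' ⊆ 'at least one gold', P(both | at least one) = 5/19 / 15/19 = 1/3 ≈ 0.3333.

1/3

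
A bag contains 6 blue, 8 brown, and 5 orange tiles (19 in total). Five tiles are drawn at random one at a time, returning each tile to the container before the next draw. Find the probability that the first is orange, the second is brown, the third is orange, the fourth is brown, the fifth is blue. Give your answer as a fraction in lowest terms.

9600/2476099

Multiply the conditional probability of each draw in order, with replacement (the composition resets each draw).
P = (5/19) · (8/19) · (5/19) · (8/19) · (6/19) = 9600/2476099 ≈ 0.0039.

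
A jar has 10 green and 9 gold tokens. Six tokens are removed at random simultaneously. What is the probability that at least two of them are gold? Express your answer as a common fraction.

Sum the hypergeometric tail for j = 2,…,6 gold tokens.
Favorable = C(9,2)·C(10,4) + C(9,3)·C(10,3) + C(9,4)·C(10,2) + C(9,5)·C(10,1) + C(9,6)·C(10,0) = 24654; total = C(19,6) = 27132.
P = 24654/27132 = 587/646 ≈ 0.9087.

587/646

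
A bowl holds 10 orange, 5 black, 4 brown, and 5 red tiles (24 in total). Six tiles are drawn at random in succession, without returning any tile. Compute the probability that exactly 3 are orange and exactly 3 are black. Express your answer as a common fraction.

300/33649

Unordered draws without replacement: count favorable combinations over C(24,6).
Favorable = C(10,3) · C(5,3) · C(4,0) · C(5,0) = 1200; total = C(24,6) = 134596.
P = 1200/134596 = 300/33649 ≈ 0.0089.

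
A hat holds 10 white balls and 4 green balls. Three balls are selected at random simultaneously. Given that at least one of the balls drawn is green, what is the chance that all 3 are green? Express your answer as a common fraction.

1/61

P(all 3 green) = C(4,3)/C(14,3) = 1/91; P(at least one green) = 1 − C(10,3)/C(14,3) = 61/91.
Since 'all 3 green' ⊆ 'at least one green', P(all 3 | at least one) = 1/91 / 61/91 = 1/61 ≈ 0.0164.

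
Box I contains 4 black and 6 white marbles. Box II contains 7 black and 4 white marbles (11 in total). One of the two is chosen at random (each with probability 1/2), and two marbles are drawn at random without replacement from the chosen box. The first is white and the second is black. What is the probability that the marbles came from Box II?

21/43

P(E | Box I) = 4/15; P(E | Box II) = 14/55.
P(E) = 1/2·4/15 + 1/2·14/55 = 43/165.
By Bayes' rule, P(Box II | E) = 7/55 / 43/165 = 21/43 ≈ 0.4884.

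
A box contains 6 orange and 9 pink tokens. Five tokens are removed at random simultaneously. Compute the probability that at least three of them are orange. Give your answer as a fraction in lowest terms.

41/143

Sum the hypergeometric tail for j = 3,…,5 orange tokens.
Favorable = C(6,3)·C(9,2) + C(6,4)·C(9,1) + C(6,5)·C(9,0) = 861; total = C(15,5) = 3003.
P = 861/3003 = 41/143 ≈ 0.2867.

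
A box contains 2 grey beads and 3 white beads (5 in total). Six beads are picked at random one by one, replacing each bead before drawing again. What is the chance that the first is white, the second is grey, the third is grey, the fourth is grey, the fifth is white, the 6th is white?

216/15625

Multiply the conditional probability of each draw in order, with replacement (the composition resets each draw).
P = (3/5) · (2/5) · (2/5) · (2/5) · (3/5) · (3/5) = 216/15625 ≈ 0.0138.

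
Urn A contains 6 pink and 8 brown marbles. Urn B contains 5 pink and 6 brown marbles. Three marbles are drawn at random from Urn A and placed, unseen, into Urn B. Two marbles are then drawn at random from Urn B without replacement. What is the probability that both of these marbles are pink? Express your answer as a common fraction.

220/1183

Condition on how many of the transferred marbles are pink (from Urn A: 6 pink of 14; then Urn B has 14 total).
  0 pink: C(6,0)C(8,3)/C(14,3) = 2/13; then P = C(5,2)/C(14,2) = 10/91
  1 pink: C(6,1)C(8,2)/C(14,3) = 6/13; then P = C(6,2)/C(14,2) = 15/91
  2 pink: C(6,2)C(8,1)/C(14,3) = 30/91; then P = C(7,2)/C(14,2) = 3/13
  3 pink: C(6,3)C(8,0)/C(14,3) = 5/91; then P = C(8,2)/C(14,2) = 4/13
P(both pink) = 220/1183 ≈ 0.1860.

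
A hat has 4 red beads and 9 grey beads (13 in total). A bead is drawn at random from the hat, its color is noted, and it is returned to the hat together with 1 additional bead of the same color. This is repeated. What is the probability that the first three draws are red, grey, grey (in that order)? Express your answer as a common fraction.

Track the composition after each reinforcement of +1.
P = (4/13) · (9/14) · (10/15) = 12/91 ≈ 0.1319.

12/91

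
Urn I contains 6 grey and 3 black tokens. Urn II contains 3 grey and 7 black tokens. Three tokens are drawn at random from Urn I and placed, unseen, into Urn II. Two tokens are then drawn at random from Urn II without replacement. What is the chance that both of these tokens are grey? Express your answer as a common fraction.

41/312

Condition on how many of the transferred tokens are grey (from Urn I: 6 grey of 9; then Urn II has 13 total).
  0 grey: C(6,0)C(3,3)/C(9,3) = 1/84; then P = C(3,2)/C(13,2) = 1/26
  1 grey: C(6,1)C(3,2)/C(9,3) = 3/14; then P = C(4,2)/C(13,2) = 1/13
  2 grey: C(6,2)C(3,1)/C(9,3) = 15/28; then P = C(5,2)/C(13,2) = 5/39
  3 grey: C(6,3)C(3,0)/C(9,3) = 5/21; then P = C(6,2)/C(13,2) = 5/26
P(both grey) = 41/312 ≈ 0.1314.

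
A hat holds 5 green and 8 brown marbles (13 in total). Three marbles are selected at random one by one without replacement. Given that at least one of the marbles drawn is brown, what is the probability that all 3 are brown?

P(all 3 brown) = C(8,3)/C(13,3) = 28/143; P(at least one brown) = 1 − C(5,3)/C(13,3) = 138/143.
Since 'all 3 brown' ⊆ 'at least one brown', P(all 3 | at least one) = 28/143 / 138/143 = 14/69 ≈ 0.2029.

14/69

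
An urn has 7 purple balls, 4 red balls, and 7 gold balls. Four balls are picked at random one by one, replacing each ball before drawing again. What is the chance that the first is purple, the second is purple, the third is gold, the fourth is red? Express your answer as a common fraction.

343/26244

Multiply the conditional probability of each draw in order, with replacement (the composition resets each draw).
P = (7/18) · (7/18) · (7/18) · (4/18) = 343/26244 ≈ 0.0131.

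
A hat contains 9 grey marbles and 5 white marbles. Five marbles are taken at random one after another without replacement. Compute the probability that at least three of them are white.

29/143

Sum the hypergeometric tail for j = 3,…,5 white marbles.
Favorable = C(5,3)·C(9,2) + C(5,4)·C(9,1) + C(5,5)·C(9,0) = 406; total = C(14,5) = 2002.
P = 406/2002 = 29/143 ≈ 0.2028.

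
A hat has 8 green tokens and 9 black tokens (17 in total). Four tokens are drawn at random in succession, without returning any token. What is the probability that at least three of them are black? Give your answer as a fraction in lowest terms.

Sum the hypergeometric tail for j = 3,…,4 black tokens.
Favorable = C(9,3)·C(8,1) + C(9,4)·C(8,0) = 798; total = C(17,4) = 2380.
P = 798/2380 = 57/170 ≈ 0.3353.

57/170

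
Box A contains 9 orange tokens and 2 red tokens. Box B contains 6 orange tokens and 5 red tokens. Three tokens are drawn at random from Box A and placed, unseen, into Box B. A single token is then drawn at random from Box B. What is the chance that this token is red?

61/154

Condition on how many of the transferred tokens are red (from Box A: 2 red of 11; then Box B has 14 total).
  0 red: C(2,0)C(9,3)/C(11,3) = 28/55; then P = 5/14
  1 red: C(2,1)C(9,2)/C(11,3) = 24/55; then P = 6/14
  2 red: C(2,2)C(9,1)/C(11,3) = 3/55; then P = 7/14
P(red from Box B) = 61/154 ≈ 0.3961.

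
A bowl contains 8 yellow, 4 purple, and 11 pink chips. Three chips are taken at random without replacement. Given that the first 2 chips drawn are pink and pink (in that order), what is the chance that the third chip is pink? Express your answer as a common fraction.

3/7

After removing 2 pink, the bowl has 9 pink out of 21 remaining.
P(third is pink | given) = 9/21 = 3/7 ≈ 0.4286.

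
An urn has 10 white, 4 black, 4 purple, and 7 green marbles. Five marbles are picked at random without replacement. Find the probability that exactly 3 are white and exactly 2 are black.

Unordered draws without replacement: count favorable combinations over C(25,5).
Favorable = C(10,3) · C(4,2) · C(4,0) · C(7,0) = 720; total = C(25,5) = 53130.
P = 720/53130 = 24/1771 ≈ 0.0136.

24/1771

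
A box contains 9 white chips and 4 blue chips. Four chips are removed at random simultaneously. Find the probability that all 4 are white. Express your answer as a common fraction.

126/715

Unordered draws without replacement: count favorable combinations over C(13,4).
Favorable = C(9,4) · C(4,0) = 126; total = C(13,4) = 715.
P = 126/715 = 126/715 ≈ 0.1762.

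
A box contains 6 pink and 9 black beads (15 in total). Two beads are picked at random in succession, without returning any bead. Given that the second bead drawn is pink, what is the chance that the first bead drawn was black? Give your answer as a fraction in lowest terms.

P(first=black and the second bead drawn is pink) = (9/15)·(6/14) = 9/35.
P(the second bead drawn is pink) = Σ over first color = 1/7 + 9/35 = 2/5.
By Bayes, P(first=black | the second bead drawn is pink) = 9/35 / 2/5 = 9/14 ≈ 0.6429.

9/14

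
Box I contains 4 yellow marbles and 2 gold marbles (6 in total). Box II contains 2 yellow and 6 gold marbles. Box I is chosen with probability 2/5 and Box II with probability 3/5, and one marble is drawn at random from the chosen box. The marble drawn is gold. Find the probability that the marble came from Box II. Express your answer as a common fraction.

27/35

P(gold | Box I) = 1/3; P(gold | Box II) = 3/4.
P(gold) = 2/5·1/3 + 3/5·3/4 = 7/12.
By Bayes' rule, P(Box II | gold) = 9/20 / 7/12 = 27/35 ≈ 0.7714.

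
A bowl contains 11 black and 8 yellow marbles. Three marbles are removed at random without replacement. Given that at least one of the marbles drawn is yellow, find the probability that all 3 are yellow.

14/201

P(all 3 yellow) = C(8,3)/C(19,3) = 56/969; P(at least one yellow) = 1 − C(11,3)/C(19,3) = 268/323.
Since 'all 3 yellow' ⊆ 'at least one yellow', P(all 3 | at least one) = 56/969 / 268/323 = 14/201 ≈ 0.0697.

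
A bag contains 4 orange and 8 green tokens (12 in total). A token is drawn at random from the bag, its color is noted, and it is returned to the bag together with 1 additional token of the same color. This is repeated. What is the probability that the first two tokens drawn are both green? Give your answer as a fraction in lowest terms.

6/13

After a green draw the bag holds 9 green out of 13.
P = (8/12)·(9/13) = 6/13 ≈ 0.4615.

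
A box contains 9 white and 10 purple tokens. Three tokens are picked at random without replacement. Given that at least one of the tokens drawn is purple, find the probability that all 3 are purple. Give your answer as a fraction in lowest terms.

P(all 3 purple) = C(10,3)/C(19,3) = 40/323; P(at least one purple) = 1 − C(9,3)/C(19,3) = 295/323.
Since 'all 3 purple' ⊆ 'at least one purple', P(all 3 | at least one) = 40/323 / 295/323 = 8/59 ≈ 0.1356.

8/59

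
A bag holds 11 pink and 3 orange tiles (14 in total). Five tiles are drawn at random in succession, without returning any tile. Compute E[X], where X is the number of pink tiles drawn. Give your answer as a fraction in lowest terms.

55/14

By linearity of expectation, E[X] = Σ P(draw i is pink); by symmetry each draw (even without replacement) has P(pink) = 11/14.
E[X] = 5 · 11/14 = 55/14 ≈ 3.9286.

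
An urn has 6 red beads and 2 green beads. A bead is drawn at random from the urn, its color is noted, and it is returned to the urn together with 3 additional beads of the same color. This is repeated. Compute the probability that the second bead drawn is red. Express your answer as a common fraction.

Condition on the first draw. If first is red (prob 6/8), second-red has prob (9)/(11); if not (prob 2/8), it has prob 6/(11).
P = (6/8)·(9/11) + (2/8)·(6/11) = 3/4 ≈ 0.7500.

3/4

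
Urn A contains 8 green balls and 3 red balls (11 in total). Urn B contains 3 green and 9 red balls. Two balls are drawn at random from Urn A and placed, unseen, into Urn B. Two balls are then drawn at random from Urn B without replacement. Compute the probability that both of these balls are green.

433/5005

Condition on how many of the transferred balls are green (from Urn A: 8 green of 11; then Urn B has 14 total).
  0 green: C(8,0)C(3,2)/C(11,2) = 3/55; then P = C(3,2)/C(14,2) = 3/91
  1 green: C(8,1)C(3,1)/C(11,2) = 24/55; then P = C(4,2)/C(14,2) = 6/91
  2 green: C(8,2)C(3,0)/C(11,2) = 28/55; then P = C(5,2)/C(14,2) = 10/91
P(both green) = 433/5005 ≈ 0.0865.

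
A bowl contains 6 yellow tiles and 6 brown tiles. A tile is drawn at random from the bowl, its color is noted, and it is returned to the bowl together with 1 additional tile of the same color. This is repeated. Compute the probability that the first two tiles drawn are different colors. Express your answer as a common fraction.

6/13

Either brown then yellow, or yellow then brown; after the first draw the total is 13.
P = (6/12)·(6/13) + (6/12)·(6/13) = 6/13 ≈ 0.4615.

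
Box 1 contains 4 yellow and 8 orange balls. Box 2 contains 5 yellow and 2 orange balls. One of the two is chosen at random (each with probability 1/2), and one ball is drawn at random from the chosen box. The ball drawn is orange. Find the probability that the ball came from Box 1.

P(orange | Box 1) = 2/3; P(orange | Box 2) = 2/7.
P(orange) = 1/2·2/3 + 1/2·2/7 = 10/21.
By Bayes' rule, P(Box 1 | orange) = 1/3 / 10/21 = 7/10 ≈ 0.7000.

7/10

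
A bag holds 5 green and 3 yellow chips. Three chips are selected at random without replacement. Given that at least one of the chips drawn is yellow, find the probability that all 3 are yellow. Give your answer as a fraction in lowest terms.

P(all 3 yellow) = C(3,3)/C(8,3) = 1/56; P(at least one yellow) = 1 − C(5,3)/C(8,3) = 23/28.
Since 'all 3 yellow' ⊆ 'at least one yellow', P(all 3 | at least one) = 1/56 / 23/28 = 1/46 ≈ 0.0217.

1/46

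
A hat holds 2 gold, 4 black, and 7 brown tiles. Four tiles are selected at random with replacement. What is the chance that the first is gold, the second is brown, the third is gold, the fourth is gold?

56/28561

Multiply the conditional probability of each draw in order, with replacement (the composition resets each draw).
P = (2/13) · (7/13) · (2/13) · (2/13) = 56/28561 ≈ 0.0020.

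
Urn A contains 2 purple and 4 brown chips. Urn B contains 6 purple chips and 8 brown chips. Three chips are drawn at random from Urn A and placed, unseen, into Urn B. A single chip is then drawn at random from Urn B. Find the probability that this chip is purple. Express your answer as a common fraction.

Condition on how many of the transferred chips are purple (from Urn A: 2 purple of 6; then Urn B has 17 total).
  0 purple: C(2,0)C(4,3)/C(6,3) = 1/5; then P = 6/17
  1 purple: C(2,1)C(4,2)/C(6,3) = 3/5; then P = 7/17
  2 purple: C(2,2)C(4,1)/C(6,3) = 1/5; then P = 8/17
P(purple from Urn B) = 7/17 ≈ 0.4118.

7/17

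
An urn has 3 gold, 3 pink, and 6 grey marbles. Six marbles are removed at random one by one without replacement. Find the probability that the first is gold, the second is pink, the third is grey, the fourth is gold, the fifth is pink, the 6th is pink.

1/3080

Multiply the conditional probability of each draw in order, without replacement, so each draw removes one from its color and from the total.
P = (3/12) · (3/11) · (6/10) · (2/9) · (2/8) · (1/7) = 1/3080 ≈ 0.0003.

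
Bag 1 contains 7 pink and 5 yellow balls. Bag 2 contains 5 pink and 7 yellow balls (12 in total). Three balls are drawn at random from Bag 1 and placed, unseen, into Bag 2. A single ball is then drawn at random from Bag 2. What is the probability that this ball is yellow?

11/20

Condition on how many of the transferred balls are yellow (from Bag 1: 5 yellow of 12; then Bag 2 has 15 total).
  0 yellow: C(5,0)C(7,3)/C(12,3) = 7/44; then P = 7/15
  1 yellow: C(5,1)C(7,2)/C(12,3) = 21/44; then P = 8/15
  2 yellow: C(5,2)C(7,1)/C(12,3) = 7/22; then P = 9/15
  3 yellow: C(5,3)C(7,0)/C(12,3) = 1/22; then P = 10/15
P(yellow from Bag 2) = 11/20 ≈ 0.5500.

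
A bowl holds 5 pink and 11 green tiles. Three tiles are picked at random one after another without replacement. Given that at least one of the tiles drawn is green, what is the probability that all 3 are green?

P(all 3 green) = C(11,3)/C(16,3) = 33/112; P(at least one green) = 1 − C(5,3)/C(16,3) = 55/56.
Since 'all 3 green' ⊆ 'at least one green', P(all 3 | at least one) = 33/112 / 55/56 = 3/10 ≈ 0.3000.

3/10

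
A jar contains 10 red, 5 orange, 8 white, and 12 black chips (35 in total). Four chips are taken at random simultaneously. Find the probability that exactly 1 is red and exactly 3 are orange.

5/2618

Unordered draws without replacement: count favorable combinations over C(35,4).
Favorable = C(10,1) · C(5,3) · C(8,0) · C(12,0) = 100; total = C(35,4) = 52360.
P = 100/52360 = 5/2618 ≈ 0.0019.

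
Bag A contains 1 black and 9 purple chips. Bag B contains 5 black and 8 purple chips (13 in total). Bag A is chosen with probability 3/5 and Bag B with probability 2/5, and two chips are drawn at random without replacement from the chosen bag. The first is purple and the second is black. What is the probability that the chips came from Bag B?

P(E | Bag A) = 1/10; P(E | Bag B) = 10/39.
P(E) = 3/5·1/10 + 2/5·10/39 = 317/1950.
By Bayes' rule, P(Bag B | E) = 4/39 / 317/1950 = 200/317 ≈ 0.6309.

200/317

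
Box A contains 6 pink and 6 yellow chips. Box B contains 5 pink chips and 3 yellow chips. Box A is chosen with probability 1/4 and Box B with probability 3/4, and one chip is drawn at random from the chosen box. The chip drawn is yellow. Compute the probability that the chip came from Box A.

P(yellow | Box A) = 1/2; P(yellow | Box B) = 3/8.
P(yellow) = 1/4·1/2 + 3/4·3/8 = 13/32.
By Bayes' rule, P(Box A | yellow) = 1/8 / 13/32 = 4/13 ≈ 0.3077.

4/13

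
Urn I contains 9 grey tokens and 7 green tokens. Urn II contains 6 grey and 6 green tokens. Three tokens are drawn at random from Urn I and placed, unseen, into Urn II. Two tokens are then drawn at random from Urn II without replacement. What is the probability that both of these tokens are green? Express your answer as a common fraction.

Condition on how many of the transferred tokens are green (from Urn I: 7 green of 16; then Urn II has 15 total).
  0 green: C(7,0)C(9,3)/C(16,3) = 3/20; then P = C(6,2)/C(15,2) = 1/7
  1 green: C(7,1)C(9,2)/C(16,3) = 9/20; then P = C(7,2)/C(15,2) = 1/5
  2 green: C(7,2)C(9,1)/C(16,3) = 27/80; then P = C(8,2)/C(15,2) = 4/15
  3 green: C(7,3)C(9,0)/C(16,3) = 1/16; then P = C(9,2)/C(15,2) = 12/35
P(both green) = 39/175 ≈ 0.2229.

39/175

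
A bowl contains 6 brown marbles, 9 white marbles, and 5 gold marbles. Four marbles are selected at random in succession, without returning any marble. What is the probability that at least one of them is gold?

Use the complement: P(at least one gold) = 1 − P(no gold).
P(none) = C(15,4)/C(20,4) = 1365/4845.
So P = 1 − 1365/4845 = 232/323 ≈ 0.7183.

232/323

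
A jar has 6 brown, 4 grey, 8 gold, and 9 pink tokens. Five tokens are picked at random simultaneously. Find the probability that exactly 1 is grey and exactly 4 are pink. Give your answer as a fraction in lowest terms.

Unordered draws without replacement: count favorable combinations over C(27,5).
Favorable = C(6,0) · C(4,1) · C(8,0) · C(9,4) = 504; total = C(27,5) = 80730.
P = 504/80730 = 28/4485 ≈ 0.0062.

28/4485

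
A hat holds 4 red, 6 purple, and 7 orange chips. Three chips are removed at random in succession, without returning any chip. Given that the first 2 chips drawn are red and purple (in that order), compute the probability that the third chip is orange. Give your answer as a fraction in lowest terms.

7/15

After removing 1 red, 1 purple, the hat has 7 orange out of 15 remaining.
P(third is orange | given) = 7/15 ≈ 0.4667.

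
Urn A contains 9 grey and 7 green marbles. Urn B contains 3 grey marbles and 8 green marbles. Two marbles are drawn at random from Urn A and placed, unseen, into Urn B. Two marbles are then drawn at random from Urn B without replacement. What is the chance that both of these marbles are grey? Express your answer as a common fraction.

89/1040

Condition on how many of the transferred marbles are grey (from Urn A: 9 grey of 16; then Urn B has 13 total).
  0 grey: C(9,0)C(7,2)/C(16,2) = 7/40; then P = C(3,2)/C(13,2) = 1/26
  1 grey: C(9,1)C(7,1)/C(16,2) = 21/40; then P = C(4,2)/C(13,2) = 1/13
  2 grey: C(9,2)C(7,0)/C(16,2) = 3/10; then P = C(5,2)/C(13,2) = 5/39
P(both grey) = 89/1040 ≈ 0.0856.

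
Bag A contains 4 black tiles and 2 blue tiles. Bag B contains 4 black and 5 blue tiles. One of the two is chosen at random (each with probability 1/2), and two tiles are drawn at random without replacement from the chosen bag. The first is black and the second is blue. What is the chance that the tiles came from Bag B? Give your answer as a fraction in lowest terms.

25/49

P(E | Bag A) = 4/15; P(E | Bag B) = 5/18.
P(E) = 1/2·4/15 + 1/2·5/18 = 49/180.
By Bayes' rule, P(Bag B | E) = 5/36 / 49/180 = 25/49 ≈ 0.5102.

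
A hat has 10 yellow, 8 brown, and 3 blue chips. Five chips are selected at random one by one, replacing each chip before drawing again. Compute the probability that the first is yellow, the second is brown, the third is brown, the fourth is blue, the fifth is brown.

Multiply the conditional probability of each draw in order, with replacement (the composition resets each draw).
P = (10/21) · (8/21) · (8/21) · (3/21) · (8/21) = 5120/1361367 ≈ 0.0038.

5120/1361367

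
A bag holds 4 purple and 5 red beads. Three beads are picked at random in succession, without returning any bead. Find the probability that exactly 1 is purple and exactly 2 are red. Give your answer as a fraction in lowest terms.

10/21

Unordered draws without replacement: count favorable combinations over C(9,3).
Favorable = C(4,1) · C(5,2) = 40; total = C(9,3) = 84.
P = 40/84 = 10/21 ≈ 0.4762.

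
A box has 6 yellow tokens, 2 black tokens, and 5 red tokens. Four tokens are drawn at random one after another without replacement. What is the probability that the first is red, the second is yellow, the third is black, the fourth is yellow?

5/286

Multiply the conditional probability of each draw in order, without replacement, so each draw removes one from its color and from the total.
P = (5/13) · (6/12) · (2/11) · (5/10) = 5/286 ≈ 0.0175.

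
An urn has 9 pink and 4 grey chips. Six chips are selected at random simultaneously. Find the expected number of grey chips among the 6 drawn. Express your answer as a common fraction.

By linearity of expectation, E[X] = Σ P(draw i is grey); by symmetry each draw (even without replacement) has P(grey) = 4/13.
E[X] = 6 · 4/13 = 24/13 ≈ 1.8462.

24/13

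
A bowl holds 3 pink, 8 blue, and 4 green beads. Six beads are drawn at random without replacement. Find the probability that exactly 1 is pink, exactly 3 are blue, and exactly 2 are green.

Unordered draws without replacement: count favorable combinations over C(15,6).
Favorable = C(3,1) · C(8,3) · C(4,2) = 1008; total = C(15,6) = 5005.
P = 1008/5005 = 144/715 ≈ 0.2014.

144/715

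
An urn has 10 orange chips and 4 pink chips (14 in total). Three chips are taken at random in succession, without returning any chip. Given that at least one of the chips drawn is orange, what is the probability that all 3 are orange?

P(all 3 orange) = C(10,3)/C(14,3) = 30/91; P(at least one orange) = 1 − C(4,3)/C(14,3) = 90/91.
Since 'all 3 orange' ⊆ 'at least one orange', P(all 3 | at least one) = 30/91 / 90/91 = 1/3 ≈ 0.3333.

1/3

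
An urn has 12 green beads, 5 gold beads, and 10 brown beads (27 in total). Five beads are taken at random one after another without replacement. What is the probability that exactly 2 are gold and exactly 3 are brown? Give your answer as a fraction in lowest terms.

40/2691

Unordered draws without replacement: count favorable combinations over C(27,5).
Favorable = C(12,0) · C(5,2) · C(10,3) = 1200; total = C(27,5) = 80730.
P = 1200/80730 = 40/2691 ≈ 0.0149.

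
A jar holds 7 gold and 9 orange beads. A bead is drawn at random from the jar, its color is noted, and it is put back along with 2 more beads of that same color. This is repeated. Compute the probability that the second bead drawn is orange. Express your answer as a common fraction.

9/16

Condition on the first draw. If first is orange (prob 9/16), second-orange has prob (11)/(18); if not (prob 7/16), it has prob 9/(18).
P = (9/16)·(11/18) + (7/16)·(9/18) = 9/16 ≈ 0.5625.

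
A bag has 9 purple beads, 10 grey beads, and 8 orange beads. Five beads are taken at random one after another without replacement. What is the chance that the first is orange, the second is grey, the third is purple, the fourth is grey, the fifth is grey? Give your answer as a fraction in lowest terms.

Multiply the conditional probability of each draw in order, without replacement, so each draw removes one from its color and from the total.
P = (8/27) · (10/26) · (9/25) · (9/24) · (8/23) = 8/1495 ≈ 0.0054.

8/1495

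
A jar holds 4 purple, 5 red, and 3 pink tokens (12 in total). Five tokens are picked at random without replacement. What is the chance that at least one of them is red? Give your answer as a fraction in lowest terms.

257/264

Use the complement: P(at least one red) = 1 − P(no red).
P(none) = C(7,5)/C(12,5) = 21/792.
So P = 1 − 21/792 = 257/264 ≈ 0.9735.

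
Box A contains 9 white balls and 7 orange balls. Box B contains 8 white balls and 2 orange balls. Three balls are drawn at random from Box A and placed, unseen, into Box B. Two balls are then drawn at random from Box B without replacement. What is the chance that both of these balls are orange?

83/1560

Condition on how many of the transferred balls are orange (from Box A: 7 orange of 16; then Box B has 13 total).
  0 orange: C(7,0)C(9,3)/C(16,3) = 3/20; then P = C(2,2)/C(13,2) = 1/78
  1 orange: C(7,1)C(9,2)/C(16,3) = 9/20; then P = C(3,2)/C(13,2) = 1/26
  2 orange: C(7,2)C(9,1)/C(16,3) = 27/80; then P = C(4,2)/C(13,2) = 1/13
  3 orange: C(7,3)C(9,0)/C(16,3) = 1/16; then P = C(5,2)/C(13,2) = 5/39
P(both orange) = 83/1560 ≈ 0.0532.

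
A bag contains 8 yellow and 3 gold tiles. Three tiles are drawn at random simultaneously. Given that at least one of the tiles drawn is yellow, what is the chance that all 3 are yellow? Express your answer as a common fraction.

P(all 3 yellow) = C(8,3)/C(11,3) = 56/165; P(at least one yellow) = 1 − C(3,3)/C(11,3) = 164/165.
Since 'all 3 yellow' ⊆ 'at least one yellow', P(all 3 | at least one) = 56/165 / 164/165 = 14/41 ≈ 0.3415.

14/41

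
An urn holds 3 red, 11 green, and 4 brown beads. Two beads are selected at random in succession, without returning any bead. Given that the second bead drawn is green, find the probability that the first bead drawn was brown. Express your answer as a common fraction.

4/17

P(first=brown and the second bead drawn is green) = (4/18)·(11/17) = 22/153.
P(the second bead drawn is green) = Σ over first color = 11/102 + 55/153 + 22/153 = 11/18.
By Bayes, P(first=brown | the second bead drawn is green) = 22/153 / 11/18 = 4/17 ≈ 0.2353.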